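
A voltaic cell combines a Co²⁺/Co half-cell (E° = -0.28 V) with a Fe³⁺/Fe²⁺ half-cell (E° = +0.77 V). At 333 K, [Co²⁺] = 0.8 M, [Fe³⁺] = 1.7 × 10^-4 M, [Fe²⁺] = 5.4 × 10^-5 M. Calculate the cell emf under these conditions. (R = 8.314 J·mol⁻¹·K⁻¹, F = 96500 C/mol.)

The Fe³⁺/Fe²⁺ couple has the higher reduction potential and acts as the cathode, so E°_cell = +0.77 − (-0.28) = 1.05 V.
Balancing electrons gives n = 2; the reaction quotient is Q = [Co²⁺]·[Fe²⁺]^2/[Fe³⁺]^2 = 0.0807.
E = E° − (RT/nF) ln Q = 1.05 − (8.314×333)/(2×96500) × (-2.517) = 1.050 + 0.036 = 1.086 V.

1.09 V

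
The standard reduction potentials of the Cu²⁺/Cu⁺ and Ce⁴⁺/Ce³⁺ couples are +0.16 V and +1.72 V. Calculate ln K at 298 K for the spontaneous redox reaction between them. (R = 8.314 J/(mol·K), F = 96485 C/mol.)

E°_cell = +1.72 − (+0.16) = 1.56 V, with n = 1 electron transferred.
At equilibrium E = 0, so the Nernst equation gives ln K = nFE°/RT = (1)(96485)(1.56)/((8.314)(298)) = 60.75.

ln K = 60.8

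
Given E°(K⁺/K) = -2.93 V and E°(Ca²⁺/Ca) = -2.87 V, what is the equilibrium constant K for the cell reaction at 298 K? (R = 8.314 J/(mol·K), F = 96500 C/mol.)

E°_cell = -2.87 − (-2.93) = 0.06 V, with n = 2 electrons transferred.
At equilibrium E = 0, so the Nernst equation gives ln K = nFE°/RT = (2)(96500)(0.06)/((8.314)(298)) = 4.67.
K = e^4.67 = 110.

110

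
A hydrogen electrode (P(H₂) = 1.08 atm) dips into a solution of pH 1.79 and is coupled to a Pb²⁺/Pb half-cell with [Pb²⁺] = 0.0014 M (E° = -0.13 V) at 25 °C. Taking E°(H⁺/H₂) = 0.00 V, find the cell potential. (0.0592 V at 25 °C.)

The hydrogen couple is the cathode, so E°_cell = 0.13 V; n = 2.
[H⁺] = 10^(−1.79) = 0.016 M, and Q = [Pb²⁺]·P(H₂) / [H⁺]^2 = 5.75.
E = E° − (0.0592/2) log Q = 0.13 − (0.0592/2)(0.760) = 0.108 V.

0.11 V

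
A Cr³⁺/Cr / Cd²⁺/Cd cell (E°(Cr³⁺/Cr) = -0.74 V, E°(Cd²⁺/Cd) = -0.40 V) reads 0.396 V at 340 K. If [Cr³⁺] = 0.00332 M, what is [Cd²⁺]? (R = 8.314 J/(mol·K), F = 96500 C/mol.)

1.0 M

From the Nernst equation, ln Q = nF(E° − E)/RT = 6×96500×(0.34 − 0.396)/(8.314×340) = -11.470, so Q = 1.04 × 10^-5.
With Q = [Cr³⁺]^2/[Cd²⁺]^3 and the known concentrations, [Cd²⁺]^3 in the denominator gives [Cd²⁺] = 1.0 M.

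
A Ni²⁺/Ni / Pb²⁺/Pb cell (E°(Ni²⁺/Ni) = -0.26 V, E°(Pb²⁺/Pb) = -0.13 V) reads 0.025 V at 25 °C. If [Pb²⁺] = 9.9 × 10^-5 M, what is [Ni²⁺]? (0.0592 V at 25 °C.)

From the Nernst equation, log Q = n(E° − E)/0.0592 = 2(0.13 − 0.025)/0.0592 = 3.547, so Q = 3530.
With Q = [Ni²⁺]/[Pb²⁺] and the known concentrations, [Ni²⁺] in the numerator gives [Ni²⁺] = 0.35 M.

0.35 M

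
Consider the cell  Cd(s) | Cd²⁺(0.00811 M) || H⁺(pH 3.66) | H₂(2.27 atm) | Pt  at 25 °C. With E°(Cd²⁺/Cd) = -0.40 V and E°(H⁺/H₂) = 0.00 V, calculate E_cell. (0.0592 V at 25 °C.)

The hydrogen couple is the cathode, so E°_cell = 0.40 V; n = 2.
[H⁺] = 10^(−3.66) = 2.2 × 10^-4 M, and Q = [Cd²⁺]·P(H₂) / [H⁺]^2 = 3.85 × 10^5.
E = E° − (0.0592/2) log Q = 0.40 − (0.0592/2)(5.585) = 0.235 V.

0.23 V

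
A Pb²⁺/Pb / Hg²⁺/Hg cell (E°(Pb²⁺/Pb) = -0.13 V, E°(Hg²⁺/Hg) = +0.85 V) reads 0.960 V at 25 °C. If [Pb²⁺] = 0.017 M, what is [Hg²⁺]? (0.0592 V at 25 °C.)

0.0036 M

From the Nernst equation, log Q = n(E° − E)/0.0592 = 2(0.98 − 0.960)/0.0592 = 0.676, so Q = 4.74.
With Q = [Pb²⁺]/[Hg²⁺] and the known concentrations, [Hg²⁺] in the denominator gives [Hg²⁺] = 0.0036 M.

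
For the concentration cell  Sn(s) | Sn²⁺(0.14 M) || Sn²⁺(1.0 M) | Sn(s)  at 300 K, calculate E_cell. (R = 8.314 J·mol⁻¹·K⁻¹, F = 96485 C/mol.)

Both half-cells are Sn²⁺/Sn, so E°_cell = 0. The concentrated side is the cathode; the cell reaction moves Sn²⁺ from high to low concentration with n = 2.
Q = [Sn²⁺]_dilute/[Sn²⁺]_conc = 0.14/1.0 = 0.140.
E = 0 − (RT/nF) ln Q = −((8.314×300)/(2×96485))(-1.966) = 0.0254 V.

0.025 V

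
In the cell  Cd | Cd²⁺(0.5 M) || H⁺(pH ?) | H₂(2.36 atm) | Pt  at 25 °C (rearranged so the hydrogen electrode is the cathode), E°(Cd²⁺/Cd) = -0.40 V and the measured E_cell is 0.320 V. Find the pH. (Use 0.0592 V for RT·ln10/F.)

pH = 1.32

E°_cell = 0.40 V and n = 2.
log Q = n(E° − E)/0.0592 = 2×(0.40 − 0.320)/0.0592 = 2.703.
With Q = [Cd²⁺]·P(H₂) / [H⁺]^2, solving for [H⁺] gives log[H⁺] = -1.315, so pH = 1.32.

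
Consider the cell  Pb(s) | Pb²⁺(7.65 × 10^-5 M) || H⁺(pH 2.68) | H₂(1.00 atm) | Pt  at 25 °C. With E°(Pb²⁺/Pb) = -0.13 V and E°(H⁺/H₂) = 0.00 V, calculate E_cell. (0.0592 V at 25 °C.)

The hydrogen couple is the cathode, so E°_cell = 0.13 V; n = 2.
[H⁺] = 10^(−2.68) = 0.0021 M, and Q = [Pb²⁺]·P(H₂) / [H⁺]^2 = 17.5.
E = E° − (0.0592/2) log Q = 0.13 − (0.0592/2)(1.244) = 0.093 V.

0.093 V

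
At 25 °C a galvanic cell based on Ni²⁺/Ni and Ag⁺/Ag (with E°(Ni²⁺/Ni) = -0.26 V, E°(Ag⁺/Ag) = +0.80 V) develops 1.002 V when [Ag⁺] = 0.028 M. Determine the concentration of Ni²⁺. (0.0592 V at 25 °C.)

From the Nernst equation, log Q = n(E° − E)/0.0592 = 2(1.06 − 1.002)/0.0592 = 1.959, so Q = 91.1.
With Q = [Ni²⁺]/[Ag⁺]^2 and the known concentrations, [Ni²⁺] in the numerator gives [Ni²⁺] = 0.071 M.

0.071 M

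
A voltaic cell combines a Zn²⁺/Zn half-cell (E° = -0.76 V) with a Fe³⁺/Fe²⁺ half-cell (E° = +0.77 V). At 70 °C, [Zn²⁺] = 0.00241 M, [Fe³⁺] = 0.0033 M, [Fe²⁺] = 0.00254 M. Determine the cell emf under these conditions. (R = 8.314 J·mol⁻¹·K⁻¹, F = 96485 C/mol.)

The Fe³⁺/Fe²⁺ couple has the higher reduction potential and acts as the cathode, so E°_cell = +0.77 − (-0.76) = 1.53 V.
Balancing electrons gives n = 2; the reaction quotient is Q = [Zn²⁺]·[Fe²⁺]^2/[Fe³⁺]^2 = 0.00143.
E = E° − (RT/nF) ln Q = 1.53 − (8.314×343)/(2×96485) × (-6.552) = 1.530 + 0.097 = 1.627 V.

1.63 V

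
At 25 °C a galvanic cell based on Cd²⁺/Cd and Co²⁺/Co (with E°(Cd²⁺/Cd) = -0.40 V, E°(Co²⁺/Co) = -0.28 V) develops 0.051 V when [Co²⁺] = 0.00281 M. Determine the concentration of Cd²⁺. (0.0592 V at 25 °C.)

0.6 M

From the Nernst equation, log Q = n(E° − E)/0.0592 = 2(0.12 − 0.051)/0.0592 = 2.331, so Q = 214.
With Q = [Cd²⁺]/[Co²⁺] and the known concentrations, [Cd²⁺] in the numerator gives [Cd²⁺] = 0.6 M.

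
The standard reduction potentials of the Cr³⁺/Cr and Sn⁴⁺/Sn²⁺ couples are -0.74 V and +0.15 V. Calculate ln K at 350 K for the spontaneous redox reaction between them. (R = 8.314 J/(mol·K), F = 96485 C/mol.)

E°_cell = +0.15 − (-0.74) = 0.89 V, with n = 6 electrons transferred.
At equilibrium E = 0, so the Nernst equation gives ln K = nFE°/RT = (6)(96485)(0.89)/((8.314)(350)) = 177.06.

ln K = 177.1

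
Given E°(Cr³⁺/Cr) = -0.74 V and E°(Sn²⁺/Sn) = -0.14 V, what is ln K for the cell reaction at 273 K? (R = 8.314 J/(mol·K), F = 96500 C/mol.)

E°_cell = -0.14 − (-0.74) = 0.60 V, with n = 6 electrons transferred.
At equilibrium E = 0, so the Nernst equation gives ln K = nFE°/RT = (6)(96500)(0.60)/((8.314)(273)) = 153.06.

ln K = 153.1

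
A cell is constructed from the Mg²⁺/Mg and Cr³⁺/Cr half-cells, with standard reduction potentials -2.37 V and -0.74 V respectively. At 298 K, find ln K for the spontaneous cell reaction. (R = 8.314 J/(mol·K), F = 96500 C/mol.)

E°_cell = -0.74 − (-2.37) = 1.63 V, with n = 6 electrons transferred.
At equilibrium E = 0, so the Nernst equation gives ln K = nFE°/RT = (6)(96500)(1.63)/((8.314)(298)) = 380.93.

ln K = 380.9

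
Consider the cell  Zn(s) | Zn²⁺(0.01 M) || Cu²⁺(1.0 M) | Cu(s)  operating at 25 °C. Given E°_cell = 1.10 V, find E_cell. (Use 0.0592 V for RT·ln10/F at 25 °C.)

1.16 V

Balancing electrons gives n = 2; the reaction quotient is Q = [Zn²⁺]/[Cu²⁺] = 0.0100.
At 25 °C, E = E° − (0.0592/n) log Q = 1.10 − (0.0592/2)(-2.000) = 1.100 + 0.059 = 1.159 V.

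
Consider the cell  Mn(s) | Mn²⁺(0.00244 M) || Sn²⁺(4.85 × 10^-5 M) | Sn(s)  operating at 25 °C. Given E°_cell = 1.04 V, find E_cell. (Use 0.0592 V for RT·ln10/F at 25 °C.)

0.990 V

Balancing electrons gives n = 2; the reaction quotient is Q = [Mn²⁺]/[Sn²⁺] = 50.3.
At 25 °C, E = E° − (0.0592/n) log Q = 1.04 − (0.0592/2)(1.702) = 1.040 − 0.050 = 0.990 V.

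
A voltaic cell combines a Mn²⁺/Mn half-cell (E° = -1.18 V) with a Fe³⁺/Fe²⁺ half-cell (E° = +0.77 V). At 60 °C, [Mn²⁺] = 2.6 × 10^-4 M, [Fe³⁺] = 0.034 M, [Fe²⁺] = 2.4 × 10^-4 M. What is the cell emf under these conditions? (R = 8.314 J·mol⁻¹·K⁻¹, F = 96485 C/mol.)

The Fe³⁺/Fe²⁺ couple has the higher reduction potential and acts as the cathode, so E°_cell = +0.77 − (-1.18) = 1.95 V.
Balancing electrons gives n = 2; the reaction quotient is Q = [Mn²⁺]·[Fe²⁺]^2/[Fe³⁺]^2 = 1.3 × 10^-8.
E = E° − (RT/nF) ln Q = 1.95 − (8.314×333)/(2×96485) × (-18.162) = 1.950 + 0.261 = 2.211 V.

2.21 V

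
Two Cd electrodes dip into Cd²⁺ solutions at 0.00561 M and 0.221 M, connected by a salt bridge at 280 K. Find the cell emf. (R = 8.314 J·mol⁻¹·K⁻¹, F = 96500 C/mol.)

Both half-cells are Cd²⁺/Cd, so E°_cell = 0. The concentrated side is the cathode; the cell reaction moves Cd²⁺ from high to low concentration with n = 2.
Q = [Cd²⁺]_dilute/[Cd²⁺]_conc = 0.00561/0.221 = 0.0254.
E = 0 − (RT/nF) ln Q = −((8.314×280)/(2×96500))(-3.674) = 0.0443 V.

0.044 V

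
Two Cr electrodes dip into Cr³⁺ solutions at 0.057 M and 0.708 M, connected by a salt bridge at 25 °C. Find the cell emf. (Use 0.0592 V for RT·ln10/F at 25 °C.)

0.022 V

Both half-cells are Cr³⁺/Cr, so E°_cell = 0. The concentrated side is the cathode; the cell reaction moves Cr³⁺ from high to low concentration with n = 3.
Q = [Cr³⁺]_dilute/[Cr³⁺]_conc = 0.057/0.708 = 0.0805.
E = 0 − (0.0592/3) log Q = −(0.0592/3)(-1.094) = 0.0216 V.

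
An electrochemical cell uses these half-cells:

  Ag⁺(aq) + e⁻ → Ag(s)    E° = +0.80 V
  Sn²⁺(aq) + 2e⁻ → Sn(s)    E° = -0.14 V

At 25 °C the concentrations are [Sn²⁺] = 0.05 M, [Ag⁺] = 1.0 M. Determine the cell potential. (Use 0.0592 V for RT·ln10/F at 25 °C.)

0.979 V

The Ag⁺/Ag couple has the higher reduction potential and acts as the cathode, so E°_cell = +0.80 − (-0.14) = 0.94 V.
Balancing electrons gives n = 2; the reaction quotient is Q = [Sn²⁺]/[Ag⁺]^2 = 0.0500.
At 25 °C, E = E° − (0.0592/n) log Q = 0.94 − (0.0592/2)(-1.301) = 0.940 + 0.039 = 0.979 V.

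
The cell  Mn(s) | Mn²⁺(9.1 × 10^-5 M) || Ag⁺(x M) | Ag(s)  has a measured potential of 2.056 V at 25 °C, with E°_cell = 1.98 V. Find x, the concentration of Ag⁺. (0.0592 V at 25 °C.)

0.18 M

From the Nernst equation, log Q = n(E° − E)/0.0592 = 2(1.98 − 2.056)/0.0592 = -2.568, so Q = 0.00271.
With Q = [Mn²⁺]/[Ag⁺]^2 and the known concentrations, [Ag⁺]^2 in the denominator gives [Ag⁺] = 0.18 M.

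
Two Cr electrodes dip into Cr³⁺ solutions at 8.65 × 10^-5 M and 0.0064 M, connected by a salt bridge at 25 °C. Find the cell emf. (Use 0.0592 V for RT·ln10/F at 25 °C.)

Both half-cells are Cr³⁺/Cr, so E°_cell = 0. The concentrated side is the cathode; the cell reaction moves Cr³⁺ from high to low concentration with n = 3.
Q = [Cr³⁺]_dilute/[Cr³⁺]_conc = 8.65 × 10^-5/0.0064 = 0.0135.
E = 0 − (0.0592/3) log Q = −(0.0592/3)(-1.869) = 0.0369 V.

0.037 V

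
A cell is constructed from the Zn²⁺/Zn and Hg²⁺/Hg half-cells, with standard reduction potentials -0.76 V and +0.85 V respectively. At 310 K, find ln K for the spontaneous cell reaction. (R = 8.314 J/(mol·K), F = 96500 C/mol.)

ln K = 120.6

E°_cell = +0.85 − (-0.76) = 1.61 V, with n = 2 electrons transferred.
At equilibrium E = 0, so the Nernst equation gives ln K = nFE°/RT = (2)(96500)(1.61)/((8.314)(310)) = 120.56.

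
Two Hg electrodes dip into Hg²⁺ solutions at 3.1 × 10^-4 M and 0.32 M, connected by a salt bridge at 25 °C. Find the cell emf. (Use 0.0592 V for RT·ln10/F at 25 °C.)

Both half-cells are Hg²⁺/Hg, so E°_cell = 0. The concentrated side is the cathode; the cell reaction moves Hg²⁺ from high to low concentration with n = 2.
Q = [Hg²⁺]_dilute/[Hg²⁺]_conc = 3.1 × 10^-4/0.32 = 9.69 × 10^-4.
E = 0 − (0.0592/2) log Q = −(0.0592/2)(-3.014) = 0.0892 V.

0.089 V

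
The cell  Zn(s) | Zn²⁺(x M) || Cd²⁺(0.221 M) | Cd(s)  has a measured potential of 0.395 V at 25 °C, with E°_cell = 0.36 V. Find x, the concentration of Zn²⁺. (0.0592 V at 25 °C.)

From the Nernst equation, log Q = n(E° − E)/0.0592 = 2(0.36 − 0.395)/0.0592 = -1.182, so Q = 0.0657.
With Q = [Zn²⁺]/[Cd²⁺] and the known concentrations, [Zn²⁺] in the numerator gives [Zn²⁺] = 0.015 M.

0.015 M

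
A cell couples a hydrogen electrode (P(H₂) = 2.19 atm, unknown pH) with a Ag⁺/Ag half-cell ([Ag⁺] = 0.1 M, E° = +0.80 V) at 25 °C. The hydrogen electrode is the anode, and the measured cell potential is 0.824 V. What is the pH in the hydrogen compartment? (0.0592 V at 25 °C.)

E°_cell = 0.80 V and n = 2.
log Q = n(E° − E)/0.0592 = 2×(0.80 − 0.824)/0.0592 = -0.811.
With Q = [H⁺]^2 / ([Ag⁺]^2·P(H₂)), solving for [H⁺] gives log[H⁺] = -1.235, so pH = 1.24.

pH = 1.24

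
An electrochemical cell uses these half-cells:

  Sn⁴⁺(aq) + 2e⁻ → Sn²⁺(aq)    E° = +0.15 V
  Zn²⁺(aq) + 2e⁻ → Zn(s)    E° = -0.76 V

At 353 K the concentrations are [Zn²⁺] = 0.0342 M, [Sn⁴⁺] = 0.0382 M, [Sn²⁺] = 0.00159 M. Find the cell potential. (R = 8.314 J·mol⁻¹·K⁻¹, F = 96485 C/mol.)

1.01 V

The Sn⁴⁺/Sn²⁺ couple has the higher reduction potential and acts as the cathode, so E°_cell = +0.15 − (-0.76) = 0.91 V.
Balancing electrons gives n = 2; the reaction quotient is Q = [Zn²⁺]·[Sn²⁺]/[Sn⁴⁺] = 0.00142.
E = E° − (RT/nF) ln Q = 0.91 − (8.314×353)/(2×96485) × (-6.555) = 0.910 + 0.100 = 1.010 V.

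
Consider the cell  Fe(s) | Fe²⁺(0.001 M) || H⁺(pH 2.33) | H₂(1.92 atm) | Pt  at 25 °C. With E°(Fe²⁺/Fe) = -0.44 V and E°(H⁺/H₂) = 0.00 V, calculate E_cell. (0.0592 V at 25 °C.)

0.38 V

The hydrogen couple is the cathode, so E°_cell = 0.44 V; n = 2.
[H⁺] = 10^(−2.33) = 0.0047 M, and Q = [Fe²⁺]·P(H₂) / [H⁺]^2 = 87.8.
E = E° − (0.0592/2) log Q = 0.44 − (0.0592/2)(1.943) = 0.382 V.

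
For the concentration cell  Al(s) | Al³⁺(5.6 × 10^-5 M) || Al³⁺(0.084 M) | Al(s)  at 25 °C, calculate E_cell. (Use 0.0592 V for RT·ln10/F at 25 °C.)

0.063 V

Both half-cells are Al³⁺/Al, so E°_cell = 0. The concentrated side is the cathode; the cell reaction moves Al³⁺ from high to low concentration with n = 3.
Q = [Al³⁺]_dilute/[Al³⁺]_conc = 5.6 × 10^-5/0.084 = 6.67 × 10^-4.
E = 0 − (0.0592/3) log Q = −(0.0592/3)(-3.176) = 0.0627 V.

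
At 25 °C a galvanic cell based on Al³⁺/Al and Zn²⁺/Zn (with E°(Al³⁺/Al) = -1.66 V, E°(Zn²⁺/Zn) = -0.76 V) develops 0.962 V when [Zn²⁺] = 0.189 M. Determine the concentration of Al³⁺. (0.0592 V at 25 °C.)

From the Nernst equation, log Q = n(E° − E)/0.0592 = 6(0.90 − 0.962)/0.0592 = -6.284, so Q = 5.2 × 10^-7.
With Q = [Al³⁺]^2/[Zn²⁺]^3 and the known concentrations, [Al³⁺]^2 in the numerator gives [Al³⁺] = 5.9 × 10^-5 M.

5.9 × 10^-5 M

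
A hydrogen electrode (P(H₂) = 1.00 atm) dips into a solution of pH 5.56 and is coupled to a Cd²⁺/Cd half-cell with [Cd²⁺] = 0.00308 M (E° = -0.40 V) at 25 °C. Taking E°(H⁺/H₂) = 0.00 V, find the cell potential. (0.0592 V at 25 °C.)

The hydrogen couple is the cathode, so E°_cell = 0.40 V; n = 2.
[H⁺] = 10^(−5.56) = 2.8 × 10^-6 M, and Q = [Cd²⁺]·P(H₂) / [H⁺]^2 = 4.06 × 10^8.
E = E° − (0.0592/2) log Q = 0.40 − (0.0592/2)(8.609) = 0.145 V.

0.15 V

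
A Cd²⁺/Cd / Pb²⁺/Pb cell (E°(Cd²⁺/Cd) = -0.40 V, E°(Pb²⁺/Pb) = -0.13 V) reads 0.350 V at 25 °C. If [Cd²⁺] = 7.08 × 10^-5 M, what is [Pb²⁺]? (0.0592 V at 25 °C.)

From the Nernst equation, log Q = n(E° − E)/0.0592 = 2(0.27 − 0.350)/0.0592 = -2.703, so Q = 0.00198.
With Q = [Cd²⁺]/[Pb²⁺] and the known concentrations, [Pb²⁺] in the denominator gives [Pb²⁺] = 0.036 M.

0.036 M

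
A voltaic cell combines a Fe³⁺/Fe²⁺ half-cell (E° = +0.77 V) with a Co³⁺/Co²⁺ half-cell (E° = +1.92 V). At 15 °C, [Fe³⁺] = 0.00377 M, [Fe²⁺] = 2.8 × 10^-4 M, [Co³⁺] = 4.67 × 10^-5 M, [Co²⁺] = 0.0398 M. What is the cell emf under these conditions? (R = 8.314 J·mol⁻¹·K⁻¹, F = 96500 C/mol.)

0.918 V

The Co³⁺/Co²⁺ couple has the higher reduction potential and acts as the cathode, so E°_cell = +1.92 − (+0.77) = 1.15 V.
Balancing electrons gives n = 1; the reaction quotient is Q = [Fe³⁺]·[Co²⁺]/([Fe²⁺]·[Co³⁺]) = 1.15 × 10^4.
E = E° − (RT/nF) ln Q = 1.15 − (8.314×288)/(1×96500) × (9.348) = 1.150 − 0.232 = 0.918 V.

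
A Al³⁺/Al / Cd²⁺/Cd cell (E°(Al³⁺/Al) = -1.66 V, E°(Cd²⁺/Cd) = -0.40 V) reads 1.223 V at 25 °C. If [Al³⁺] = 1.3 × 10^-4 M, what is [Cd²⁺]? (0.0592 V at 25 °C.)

From the Nernst equation, log Q = n(E° − E)/0.0592 = 6(1.26 − 1.223)/0.0592 = 3.750, so Q = 5620.
With Q = [Al³⁺]^2/[Cd²⁺]^3 and the known concentrations, [Cd²⁺]^3 in the denominator gives [Cd²⁺] = 1.4 × 10^-4 M.

1.4 × 10^-4 M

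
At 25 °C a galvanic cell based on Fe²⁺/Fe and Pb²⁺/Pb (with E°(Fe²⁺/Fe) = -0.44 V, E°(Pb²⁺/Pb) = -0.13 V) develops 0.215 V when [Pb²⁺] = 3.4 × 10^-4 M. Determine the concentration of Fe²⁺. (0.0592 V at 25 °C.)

0.55 M

From the Nernst equation, log Q = n(E° − E)/0.0592 = 2(0.31 − 0.215)/0.0592 = 3.209, so Q = 1620.
With Q = [Fe²⁺]/[Pb²⁺] and the known concentrations, [Fe²⁺] in the numerator gives [Fe²⁺] = 0.55 M.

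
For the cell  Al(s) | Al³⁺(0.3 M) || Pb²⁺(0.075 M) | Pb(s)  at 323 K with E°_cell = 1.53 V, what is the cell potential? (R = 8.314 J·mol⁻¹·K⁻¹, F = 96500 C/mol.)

1.51 V

Balancing electrons gives n = 6; the reaction quotient is Q = [Al³⁺]^2/[Pb²⁺]^3 = 213.
E = E° − (RT/nF) ln Q = 1.53 − (8.314×323)/(6×96500) × (5.363) = 1.530 − 0.025 = 1.505 V.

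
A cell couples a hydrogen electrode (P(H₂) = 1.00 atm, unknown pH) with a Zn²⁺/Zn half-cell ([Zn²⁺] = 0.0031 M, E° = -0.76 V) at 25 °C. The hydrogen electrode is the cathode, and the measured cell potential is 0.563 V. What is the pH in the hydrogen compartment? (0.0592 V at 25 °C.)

pH = 4.58

E°_cell = 0.76 V and n = 2.
log Q = n(E° − E)/0.0592 = 2×(0.76 − 0.563)/0.0592 = 6.655.
With Q = [Zn²⁺]·P(H₂) / [H⁺]^2, solving for [H⁺] gives log[H⁺] = -4.582, so pH = 4.58.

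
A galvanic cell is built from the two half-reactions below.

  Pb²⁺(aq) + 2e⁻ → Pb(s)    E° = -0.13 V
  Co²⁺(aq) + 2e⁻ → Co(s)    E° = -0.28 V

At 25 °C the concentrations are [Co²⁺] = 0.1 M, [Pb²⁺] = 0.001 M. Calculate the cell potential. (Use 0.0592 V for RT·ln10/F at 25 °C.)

0.091 V

The Pb²⁺/Pb couple has the higher reduction potential and acts as the cathode, so E°_cell = -0.13 − (-0.28) = 0.15 V.
Balancing electrons gives n = 2; the reaction quotient is Q = [Co²⁺]/[Pb²⁺] = 100.
At 25 °C, E = E° − (0.0592/n) log Q = 0.15 − (0.0592/2)(2.000) = 0.150 − 0.059 = 0.091 V.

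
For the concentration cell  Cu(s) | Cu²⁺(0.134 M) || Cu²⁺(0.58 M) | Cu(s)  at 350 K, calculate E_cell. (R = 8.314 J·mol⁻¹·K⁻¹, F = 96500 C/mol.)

Both half-cells are Cu²⁺/Cu, so E°_cell = 0. The concentrated side is the cathode; the cell reaction moves Cu²⁺ from high to low concentration with n = 2.
Q = [Cu²⁺]_dilute/[Cu²⁺]_conc = 0.134/0.58 = 0.231.
E = 0 − (RT/nF) ln Q = −((8.314×350)/(2×96500))(-1.465) = 0.0221 V.

0.022 V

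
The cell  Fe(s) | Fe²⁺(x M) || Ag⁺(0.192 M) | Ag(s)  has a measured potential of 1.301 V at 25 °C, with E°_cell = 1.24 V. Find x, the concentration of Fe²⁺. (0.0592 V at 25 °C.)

From the Nernst equation, log Q = n(E° − E)/0.0592 = 2(1.24 − 1.301)/0.0592 = -2.061, so Q = 0.00869.
With Q = [Fe²⁺]/[Ag⁺]^2 and the known concentrations, [Fe²⁺] in the numerator gives [Fe²⁺] = 3.2 × 10^-4 M.

3.2 × 10^-4 M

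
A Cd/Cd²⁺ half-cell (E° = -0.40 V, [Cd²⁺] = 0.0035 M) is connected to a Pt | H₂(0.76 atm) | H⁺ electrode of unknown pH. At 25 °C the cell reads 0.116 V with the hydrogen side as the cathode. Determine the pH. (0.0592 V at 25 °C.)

pH = 6.08

E°_cell = 0.40 V and n = 2.
log Q = n(E° − E)/0.0592 = 2×(0.40 − 0.116)/0.0592 = 9.595.
With Q = [Cd²⁺]·P(H₂) / [H⁺]^2, solving for [H⁺] gives log[H⁺] = -6.085, so pH = 6.08.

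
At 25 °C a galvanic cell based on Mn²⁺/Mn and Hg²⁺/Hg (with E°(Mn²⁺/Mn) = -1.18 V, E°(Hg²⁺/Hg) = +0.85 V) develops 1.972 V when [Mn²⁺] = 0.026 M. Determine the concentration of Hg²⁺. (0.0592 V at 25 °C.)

2.9 × 10^-4 M

From the Nernst equation, log Q = n(E° − E)/0.0592 = 2(2.03 − 1.972)/0.0592 = 1.959, so Q = 91.1.
With Q = [Mn²⁺]/[Hg²⁺] and the known concentrations, [Hg²⁺] in the denominator gives [Hg²⁺] = 2.9 × 10^-4 M.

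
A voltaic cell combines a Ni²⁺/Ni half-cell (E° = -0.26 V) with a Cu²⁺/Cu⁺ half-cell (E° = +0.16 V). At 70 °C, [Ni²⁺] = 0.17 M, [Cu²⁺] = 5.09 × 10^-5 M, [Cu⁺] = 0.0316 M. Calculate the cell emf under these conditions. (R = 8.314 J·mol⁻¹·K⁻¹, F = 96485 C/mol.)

0.256 V

The Cu²⁺/Cu⁺ couple has the higher reduction potential and acts as the cathode, so E°_cell = +0.16 − (-0.26) = 0.42 V.
Balancing electrons gives n = 2; the reaction quotient is Q = [Ni²⁺]·[Cu⁺]^2/[Cu²⁺]^2 = 6.55 × 10^4.
E = E° − (RT/nF) ln Q = 0.42 − (8.314×343)/(2×96485) × (11.090) = 0.420 − 0.164 = 0.256 V.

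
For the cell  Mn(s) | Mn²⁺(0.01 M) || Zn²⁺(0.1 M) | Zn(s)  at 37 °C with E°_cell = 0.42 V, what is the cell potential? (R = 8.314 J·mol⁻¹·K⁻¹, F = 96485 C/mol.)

Balancing electrons gives n = 2; the reaction quotient is Q = [Mn²⁺]/[Zn²⁺] = 0.100.
E = E° − (RT/nF) ln Q = 0.42 − (8.314×310)/(2×96485) × (-2.303) = 0.420 + 0.031 = 0.451 V.

0.451 V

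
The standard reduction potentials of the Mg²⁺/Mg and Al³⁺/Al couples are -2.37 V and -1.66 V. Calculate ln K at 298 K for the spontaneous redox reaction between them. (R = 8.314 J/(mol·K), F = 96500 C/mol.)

ln K = 165.9

E°_cell = -1.66 − (-2.37) = 0.71 V, with n = 6 electrons transferred.
At equilibrium E = 0, so the Nernst equation gives ln K = nFE°/RT = (6)(96500)(0.71)/((8.314)(298)) = 165.92.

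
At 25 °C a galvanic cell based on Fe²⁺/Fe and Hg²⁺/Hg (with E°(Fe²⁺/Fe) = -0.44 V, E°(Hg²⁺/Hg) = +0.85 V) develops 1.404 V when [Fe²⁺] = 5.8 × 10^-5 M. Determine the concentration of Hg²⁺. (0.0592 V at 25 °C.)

0.41 M

From the Nernst equation, log Q = n(E° − E)/0.0592 = 2(1.29 − 1.404)/0.0592 = -3.851, so Q = 1.41 × 10^-4.
With Q = [Fe²⁺]/[Hg²⁺] and the known concentrations, [Hg²⁺] in the denominator gives [Hg²⁺] = 0.41 M.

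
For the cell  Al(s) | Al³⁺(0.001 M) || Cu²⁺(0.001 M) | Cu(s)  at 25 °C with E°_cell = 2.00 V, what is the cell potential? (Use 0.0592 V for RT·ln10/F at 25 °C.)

1.97 V

Balancing electrons gives n = 6; the reaction quotient is Q = [Al³⁺]^2/[Cu²⁺]^3 = 1000.
At 25 °C, E = E° − (0.0592/n) log Q = 2.00 − (0.0592/6)(3.000) = 2.000 − 0.030 = 1.970 V.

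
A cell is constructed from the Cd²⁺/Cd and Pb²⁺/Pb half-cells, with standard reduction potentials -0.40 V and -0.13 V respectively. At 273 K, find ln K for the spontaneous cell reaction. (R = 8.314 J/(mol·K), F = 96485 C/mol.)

E°_cell = -0.13 − (-0.40) = 0.27 V, with n = 2 electrons transferred.
At equilibrium E = 0, so the Nernst equation gives ln K = nFE°/RT = (2)(96485)(0.27)/((8.314)(273)) = 22.96.

ln K = 23.0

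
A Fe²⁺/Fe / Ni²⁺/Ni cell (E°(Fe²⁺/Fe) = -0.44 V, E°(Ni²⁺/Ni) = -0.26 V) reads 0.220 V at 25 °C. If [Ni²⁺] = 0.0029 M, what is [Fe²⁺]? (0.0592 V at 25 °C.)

From the Nernst equation, log Q = n(E° − E)/0.0592 = 2(0.18 − 0.220)/0.0592 = -1.351, so Q = 0.0445.
With Q = [Fe²⁺]/[Ni²⁺] and the known concentrations, [Fe²⁺] in the numerator gives [Fe²⁺] = 1.3 × 10^-4 M.

1.3 × 10^-4 M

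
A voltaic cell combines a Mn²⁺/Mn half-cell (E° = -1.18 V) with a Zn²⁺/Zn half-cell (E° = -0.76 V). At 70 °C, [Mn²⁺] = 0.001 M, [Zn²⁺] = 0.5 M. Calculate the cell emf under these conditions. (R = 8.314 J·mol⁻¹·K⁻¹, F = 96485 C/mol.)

The Zn²⁺/Zn couple has the higher reduction potential and acts as the cathode, so E°_cell = -0.76 − (-1.18) = 0.42 V.
Balancing electrons gives n = 2; the reaction quotient is Q = [Mn²⁺]/[Zn²⁺] = 0.00200.
E = E° − (RT/nF) ln Q = 0.42 − (8.314×343)/(2×96485) × (-6.215) = 0.420 + 0.092 = 0.512 V.

0.512 V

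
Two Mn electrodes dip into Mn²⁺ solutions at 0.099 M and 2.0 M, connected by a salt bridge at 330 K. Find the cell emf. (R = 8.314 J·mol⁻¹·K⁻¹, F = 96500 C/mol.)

0.043 V

Both half-cells are Mn²⁺/Mn, so E°_cell = 0. The concentrated side is the cathode; the cell reaction moves Mn²⁺ from high to low concentration with n = 2.
Q = [Mn²⁺]_dilute/[Mn²⁺]_conc = 0.099/2.0 = 0.0495.
E = 0 − (RT/nF) ln Q = −((8.314×330)/(2×96500))(-3.006) = 0.0427 V.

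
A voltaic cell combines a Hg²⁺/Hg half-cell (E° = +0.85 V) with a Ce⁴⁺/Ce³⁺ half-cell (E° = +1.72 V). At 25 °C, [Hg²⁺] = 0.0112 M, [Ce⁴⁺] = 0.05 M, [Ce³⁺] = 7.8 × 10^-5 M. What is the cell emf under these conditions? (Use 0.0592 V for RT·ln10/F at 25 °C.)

1.09 V

The Ce⁴⁺/Ce³⁺ couple has the higher reduction potential and acts as the cathode, so E°_cell = +1.72 − (+0.85) = 0.87 V.
Balancing electrons gives n = 2; the reaction quotient is Q = [Hg²⁺]·[Ce³⁺]^2/[Ce⁴⁺]^2 = 2.73 × 10^-8.
At 25 °C, E = E° − (0.0592/n) log Q = 0.87 − (0.0592/2)(-7.565) = 0.870 + 0.224 = 1.094 V.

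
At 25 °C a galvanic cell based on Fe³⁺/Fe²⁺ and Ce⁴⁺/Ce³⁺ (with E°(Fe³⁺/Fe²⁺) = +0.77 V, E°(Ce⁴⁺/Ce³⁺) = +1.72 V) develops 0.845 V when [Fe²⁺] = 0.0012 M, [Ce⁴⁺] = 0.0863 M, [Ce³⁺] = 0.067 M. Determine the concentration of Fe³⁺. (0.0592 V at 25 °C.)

From the Nernst equation, log Q = n(E° − E)/0.0592 = 1(0.95 − 0.845)/0.0592 = 1.774, so Q = 59.4.
With Q = [Fe³⁺]·[Ce³⁺]/([Fe²⁺]·[Ce⁴⁺]) and the known concentrations, [Fe³⁺] in the numerator gives [Fe³⁺] = 0.092 M.

0.092 M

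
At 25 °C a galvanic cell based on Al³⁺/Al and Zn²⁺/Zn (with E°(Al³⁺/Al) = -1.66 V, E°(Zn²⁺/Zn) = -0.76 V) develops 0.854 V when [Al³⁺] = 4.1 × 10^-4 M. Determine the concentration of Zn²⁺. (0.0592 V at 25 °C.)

From the Nernst equation, log Q = n(E° − E)/0.0592 = 6(0.90 − 0.854)/0.0592 = 4.662, so Q = 4.59 × 10^4.
With Q = [Al³⁺]^2/[Zn²⁺]^3 and the known concentrations, [Zn²⁺]^3 in the denominator gives [Zn²⁺] = 1.5 × 10^-4 M.

1.5 × 10^-4 M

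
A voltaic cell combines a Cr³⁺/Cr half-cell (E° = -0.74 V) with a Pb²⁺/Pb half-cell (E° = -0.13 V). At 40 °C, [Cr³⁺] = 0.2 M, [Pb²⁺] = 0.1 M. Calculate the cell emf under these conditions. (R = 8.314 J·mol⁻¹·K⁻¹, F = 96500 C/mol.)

0.593 V

The Pb²⁺/Pb couple has the higher reduction potential and acts as the cathode, so E°_cell = -0.13 − (-0.74) = 0.61 V.
Balancing electrons gives n = 6; the reaction quotient is Q = [Cr³⁺]^2/[Pb²⁺]^3 = 40.0.
E = E° − (RT/nF) ln Q = 0.61 − (8.314×313)/(6×96500) × (3.689) = 0.610 − 0.017 = 0.593 V.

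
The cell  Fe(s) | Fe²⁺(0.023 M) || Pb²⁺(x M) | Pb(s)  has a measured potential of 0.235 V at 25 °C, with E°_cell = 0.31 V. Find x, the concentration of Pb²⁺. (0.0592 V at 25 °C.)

From the Nernst equation, log Q = n(E° − E)/0.0592 = 2(0.31 − 0.235)/0.0592 = 2.534, so Q = 342.
With Q = [Fe²⁺]/[Pb²⁺] and the known concentrations, [Pb²⁺] in the denominator gives [Pb²⁺] = 6.7 × 10^-5 M.

6.7 × 10^-5 M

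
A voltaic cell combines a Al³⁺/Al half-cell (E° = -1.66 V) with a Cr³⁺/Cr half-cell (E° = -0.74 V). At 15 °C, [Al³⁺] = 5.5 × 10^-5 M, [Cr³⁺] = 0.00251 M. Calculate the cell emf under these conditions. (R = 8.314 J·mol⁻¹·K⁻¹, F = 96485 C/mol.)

0.952 V

The Cr³⁺/Cr couple has the higher reduction potential and acts as the cathode, so E°_cell = -0.74 − (-1.66) = 0.92 V.
Balancing electrons gives n = 3; the reaction quotient is Q = [Al³⁺]/[Cr³⁺] = 0.0219.
E = E° − (RT/nF) ln Q = 0.92 − (8.314×288)/(3×96485) × (-3.821) = 0.920 + 0.032 = 0.952 V.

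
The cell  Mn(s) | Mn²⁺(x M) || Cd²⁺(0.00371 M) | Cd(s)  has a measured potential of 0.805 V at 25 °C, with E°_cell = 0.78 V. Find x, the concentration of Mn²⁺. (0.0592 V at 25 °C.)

5.3 × 10^-4 M

From the Nernst equation, log Q = n(E° − E)/0.0592 = 2(0.78 − 0.805)/0.0592 = -0.845, so Q = 0.143.
With Q = [Mn²⁺]/[Cd²⁺] and the known concentrations, [Mn²⁺] in the numerator gives [Mn²⁺] = 5.3 × 10^-4 M.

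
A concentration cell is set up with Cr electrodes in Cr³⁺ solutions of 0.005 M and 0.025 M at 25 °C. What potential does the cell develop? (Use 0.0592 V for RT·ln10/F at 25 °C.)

Both half-cells are Cr³⁺/Cr, so E°_cell = 0. The concentrated side is the cathode; the cell reaction moves Cr³⁺ from high to low concentration with n = 3.
Q = [Cr³⁺]_dilute/[Cr³⁺]_conc = 0.005/0.025 = 0.200.
E = 0 − (0.0592/3) log Q = −(0.0592/3)(-0.699) = 0.0138 V.

0.014 V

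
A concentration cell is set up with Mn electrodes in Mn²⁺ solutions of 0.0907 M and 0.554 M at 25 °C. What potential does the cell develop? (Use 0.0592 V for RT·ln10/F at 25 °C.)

0.023 V

Both half-cells are Mn²⁺/Mn, so E°_cell = 0. The concentrated side is the cathode; the cell reaction moves Mn²⁺ from high to low concentration with n = 2.
Q = [Mn²⁺]_dilute/[Mn²⁺]_conc = 0.0907/0.554 = 0.164.
E = 0 − (0.0592/2) log Q = −(0.0592/2)(-0.786) = 0.0233 V.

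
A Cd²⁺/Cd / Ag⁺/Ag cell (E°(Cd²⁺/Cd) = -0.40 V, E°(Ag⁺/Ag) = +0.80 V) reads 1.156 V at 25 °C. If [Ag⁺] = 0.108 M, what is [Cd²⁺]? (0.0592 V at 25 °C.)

From the Nernst equation, log Q = n(E° − E)/0.0592 = 2(1.20 − 1.156)/0.0592 = 1.486, so Q = 30.7.
With Q = [Cd²⁺]/[Ag⁺]^2 and the known concentrations, [Cd²⁺] in the numerator gives [Cd²⁺] = 0.36 M.

0.36 M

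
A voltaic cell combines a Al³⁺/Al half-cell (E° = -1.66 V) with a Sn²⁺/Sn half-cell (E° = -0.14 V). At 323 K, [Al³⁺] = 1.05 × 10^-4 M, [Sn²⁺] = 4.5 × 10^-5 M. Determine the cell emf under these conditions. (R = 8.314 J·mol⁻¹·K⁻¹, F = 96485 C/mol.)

The Sn²⁺/Sn couple has the higher reduction potential and acts as the cathode, so E°_cell = -0.14 − (-1.66) = 1.52 V.
Balancing electrons gives n = 6; the reaction quotient is Q = [Al³⁺]^2/[Sn²⁺]^3 = 1.21 × 10^5.
E = E° − (RT/nF) ln Q = 1.52 − (8.314×323)/(6×96485) × (11.703) = 1.520 − 0.054 = 1.466 V.

1.47 V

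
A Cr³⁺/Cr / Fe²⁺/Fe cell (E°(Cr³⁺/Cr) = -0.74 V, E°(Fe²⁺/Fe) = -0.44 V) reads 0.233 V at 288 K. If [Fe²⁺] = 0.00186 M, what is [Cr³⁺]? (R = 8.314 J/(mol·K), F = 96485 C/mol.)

0.26 M

From the Nernst equation, ln Q = nF(E° − E)/RT = 6×96485×(0.30 − 0.233)/(8.314×288) = 16.199, so Q = 1.08 × 10^7.
With Q = [Cr³⁺]^2/[Fe²⁺]^3 and the known concentrations, [Cr³⁺]^2 in the numerator gives [Cr³⁺] = 0.26 M.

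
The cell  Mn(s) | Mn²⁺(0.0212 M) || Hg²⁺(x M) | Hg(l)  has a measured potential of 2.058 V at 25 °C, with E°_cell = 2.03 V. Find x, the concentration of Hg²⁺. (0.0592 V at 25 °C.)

From the Nernst equation, log Q = n(E° − E)/0.0592 = 2(2.03 − 2.058)/0.0592 = -0.946, so Q = 0.113.
With Q = [Mn²⁺]/[Hg²⁺] and the known concentrations, [Hg²⁺] in the denominator gives [Hg²⁺] = 0.19 M.

0.19 M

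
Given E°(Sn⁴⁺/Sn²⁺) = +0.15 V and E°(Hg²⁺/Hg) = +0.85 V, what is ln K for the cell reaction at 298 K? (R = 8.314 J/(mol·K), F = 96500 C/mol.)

ln K = 54.5

E°_cell = +0.85 − (+0.15) = 0.70 V, with n = 2 electrons transferred.
At equilibrium E = 0, so the Nernst equation gives ln K = nFE°/RT = (2)(96500)(0.70)/((8.314)(298)) = 54.53.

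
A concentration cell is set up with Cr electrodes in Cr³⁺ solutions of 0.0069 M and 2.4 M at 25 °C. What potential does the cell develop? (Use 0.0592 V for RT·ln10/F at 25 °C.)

0.050 V

Both half-cells are Cr³⁺/Cr, so E°_cell = 0. The concentrated side is the cathode; the cell reaction moves Cr³⁺ from high to low concentration with n = 3.
Q = [Cr³⁺]_dilute/[Cr³⁺]_conc = 0.0069/2.4 = 0.00288.
E = 0 − (0.0592/3) log Q = −(0.0592/3)(-2.541) = 0.0501 V.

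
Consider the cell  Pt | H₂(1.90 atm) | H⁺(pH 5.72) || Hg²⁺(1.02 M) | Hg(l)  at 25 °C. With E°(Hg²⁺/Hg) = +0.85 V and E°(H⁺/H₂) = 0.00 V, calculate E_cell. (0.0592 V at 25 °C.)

1.20 V

The Hg²⁺/Hg couple is the cathode, so E°_cell = 0.85 V; n = 2.
[H⁺] = 10^(−5.72) = 1.9 × 10^-6 M, and Q = [H⁺]^2 / ([Hg²⁺]·P(H₂)) = 1.87 × 10^-12.
E = E° − (0.0592/2) log Q = 0.85 − (0.0592/2)(-11.727) = 1.197 V.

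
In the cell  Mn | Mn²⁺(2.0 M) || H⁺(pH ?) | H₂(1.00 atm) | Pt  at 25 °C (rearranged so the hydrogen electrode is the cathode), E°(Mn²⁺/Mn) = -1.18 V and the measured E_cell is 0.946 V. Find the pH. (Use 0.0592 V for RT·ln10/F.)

pH = 3.80

E°_cell = 1.18 V and n = 2.
log Q = n(E° − E)/0.0592 = 2×(1.18 − 0.946)/0.0592 = 7.905.
With Q = [Mn²⁺]·P(H₂) / [H⁺]^2, solving for [H⁺] gives log[H⁺] = -3.802, so pH = 3.80.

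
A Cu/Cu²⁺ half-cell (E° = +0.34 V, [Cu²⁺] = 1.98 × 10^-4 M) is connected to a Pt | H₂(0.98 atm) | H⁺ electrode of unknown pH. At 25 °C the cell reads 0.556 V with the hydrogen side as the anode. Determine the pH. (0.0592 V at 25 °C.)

E°_cell = 0.34 V and n = 2.
log Q = n(E° − E)/0.0592 = 2×(0.34 − 0.556)/0.0592 = -7.297.
With Q = [H⁺]^2 / ([Cu²⁺]·P(H₂)), solving for [H⁺] gives log[H⁺] = -5.505, so pH = 5.50.

pH = 5.50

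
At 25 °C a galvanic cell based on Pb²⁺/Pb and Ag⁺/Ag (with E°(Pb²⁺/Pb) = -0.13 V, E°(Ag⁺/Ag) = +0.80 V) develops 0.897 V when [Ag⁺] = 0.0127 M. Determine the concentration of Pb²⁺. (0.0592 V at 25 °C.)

0.0021 M

From the Nernst equation, log Q = n(E° − E)/0.0592 = 2(0.93 − 0.897)/0.0592 = 1.115, so Q = 13.0.
With Q = [Pb²⁺]/[Ag⁺]^2 and the known concentrations, [Pb²⁺] in the numerator gives [Pb²⁺] = 0.0021 M.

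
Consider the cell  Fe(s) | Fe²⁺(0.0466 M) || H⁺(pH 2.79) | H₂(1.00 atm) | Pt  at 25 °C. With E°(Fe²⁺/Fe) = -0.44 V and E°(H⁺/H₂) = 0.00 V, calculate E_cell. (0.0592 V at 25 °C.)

0.31 V

The hydrogen couple is the cathode, so E°_cell = 0.44 V; n = 2.
[H⁺] = 10^(−2.79) = 0.0016 M, and Q = [Fe²⁺]·P(H₂) / [H⁺]^2 = 1.77 × 10^4.
E = E° − (0.0592/2) log Q = 0.44 − (0.0592/2)(4.248) = 0.314 V.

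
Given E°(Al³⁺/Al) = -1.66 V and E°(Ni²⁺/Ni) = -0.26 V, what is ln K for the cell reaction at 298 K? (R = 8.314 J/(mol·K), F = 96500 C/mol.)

ln K = 327.2

E°_cell = -0.26 − (-1.66) = 1.40 V, with n = 6 electrons transferred.
At equilibrium E = 0, so the Nernst equation gives ln K = nFE°/RT = (6)(96500)(1.40)/((8.314)(298)) = 327.18.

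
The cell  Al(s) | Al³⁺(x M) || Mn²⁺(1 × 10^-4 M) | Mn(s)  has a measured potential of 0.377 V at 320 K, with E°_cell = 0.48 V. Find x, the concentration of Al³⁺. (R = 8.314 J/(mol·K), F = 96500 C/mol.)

From the Nernst equation, ln Q = nF(E° − E)/RT = 6×96500×(0.48 − 0.377)/(8.314×320) = 22.416, so Q = 5.43 × 10^9.
With Q = [Al³⁺]^2/[Mn²⁺]^3 and the known concentrations, [Al³⁺]^2 in the numerator gives [Al³⁺] = 0.074 M.

0.074 M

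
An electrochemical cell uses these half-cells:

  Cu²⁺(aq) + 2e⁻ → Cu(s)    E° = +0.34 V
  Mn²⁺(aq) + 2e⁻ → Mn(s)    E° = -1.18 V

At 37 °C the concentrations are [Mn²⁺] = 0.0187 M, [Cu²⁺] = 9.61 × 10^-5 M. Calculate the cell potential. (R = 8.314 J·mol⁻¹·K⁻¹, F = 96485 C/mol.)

The Cu²⁺/Cu couple has the higher reduction potential and acts as the cathode, so E°_cell = +0.34 − (-1.18) = 1.52 V.
Balancing electrons gives n = 2; the reaction quotient is Q = [Mn²⁺]/[Cu²⁺] = 195.
E = E° − (RT/nF) ln Q = 1.52 − (8.314×310)/(2×96485) × (5.271) = 1.520 − 0.070 = 1.450 V.

1.45 V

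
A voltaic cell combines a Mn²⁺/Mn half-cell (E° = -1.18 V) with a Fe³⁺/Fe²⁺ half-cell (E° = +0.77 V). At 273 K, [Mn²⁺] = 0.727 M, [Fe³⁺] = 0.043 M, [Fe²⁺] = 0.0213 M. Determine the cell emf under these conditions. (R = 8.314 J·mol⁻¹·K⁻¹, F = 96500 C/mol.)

1.97 V

The Fe³⁺/Fe²⁺ couple has the higher reduction potential and acts as the cathode, so E°_cell = +0.77 − (-1.18) = 1.95 V.
Balancing electrons gives n = 2; the reaction quotient is Q = [Mn²⁺]·[Fe²⁺]^2/[Fe³⁺]^2 = 0.178.
E = E° − (RT/nF) ln Q = 1.95 − (8.314×273)/(2×96500) × (-1.724) = 1.950 + 0.020 = 1.970 V.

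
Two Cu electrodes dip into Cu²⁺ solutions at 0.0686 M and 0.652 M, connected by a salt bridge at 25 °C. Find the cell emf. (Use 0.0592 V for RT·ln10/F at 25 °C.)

0.029 V

Both half-cells are Cu²⁺/Cu, so E°_cell = 0. The concentrated side is the cathode; the cell reaction moves Cu²⁺ from high to low concentration with n = 2.
Q = [Cu²⁺]_dilute/[Cu²⁺]_conc = 0.0686/0.652 = 0.105.
E = 0 − (0.0592/2) log Q = −(0.0592/2)(-0.978) = 0.0289 V.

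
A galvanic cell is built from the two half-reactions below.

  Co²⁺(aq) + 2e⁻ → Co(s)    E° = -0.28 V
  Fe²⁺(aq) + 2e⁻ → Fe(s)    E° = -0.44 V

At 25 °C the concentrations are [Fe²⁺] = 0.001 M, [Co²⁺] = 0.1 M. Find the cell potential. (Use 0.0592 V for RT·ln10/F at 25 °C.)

The Co²⁺/Co couple has the higher reduction potential and acts as the cathode, so E°_cell = -0.28 − (-0.44) = 0.16 V.
Balancing electrons gives n = 2; the reaction quotient is Q = [Fe²⁺]/[Co²⁺] = 0.0100.
At 25 °C, E = E° − (0.0592/n) log Q = 0.16 − (0.0592/2)(-2.000) = 0.160 + 0.059 = 0.219 V.

0.219 V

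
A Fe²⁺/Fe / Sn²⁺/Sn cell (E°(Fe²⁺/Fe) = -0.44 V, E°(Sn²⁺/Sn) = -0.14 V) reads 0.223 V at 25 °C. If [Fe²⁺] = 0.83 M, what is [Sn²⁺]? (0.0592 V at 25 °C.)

From the Nernst equation, log Q = n(E° − E)/0.0592 = 2(0.30 − 0.223)/0.0592 = 2.601, so Q = 399.
With Q = [Fe²⁺]/[Sn²⁺] and the known concentrations, [Sn²⁺] in the denominator gives [Sn²⁺] = 0.0021 M.

0.0021 M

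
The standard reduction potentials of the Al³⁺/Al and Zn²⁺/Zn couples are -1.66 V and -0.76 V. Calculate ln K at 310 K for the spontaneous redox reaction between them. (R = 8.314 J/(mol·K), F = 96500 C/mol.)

ln K = 202.2

E°_cell = -0.76 − (-1.66) = 0.90 V, with n = 6 electrons transferred.
At equilibrium E = 0, so the Nernst equation gives ln K = nFE°/RT = (6)(96500)(0.90)/((8.314)(310)) = 202.19.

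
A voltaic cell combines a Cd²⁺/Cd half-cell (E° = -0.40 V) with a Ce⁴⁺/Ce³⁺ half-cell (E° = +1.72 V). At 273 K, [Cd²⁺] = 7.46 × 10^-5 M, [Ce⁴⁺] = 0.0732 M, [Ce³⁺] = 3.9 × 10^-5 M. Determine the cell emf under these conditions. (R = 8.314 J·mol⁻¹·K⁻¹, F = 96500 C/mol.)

The Ce⁴⁺/Ce³⁺ couple has the higher reduction potential and acts as the cathode, so E°_cell = +1.72 − (-0.40) = 2.12 V.
Balancing electrons gives n = 2; the reaction quotient is Q = [Cd²⁺]·[Ce³⁺]^2/[Ce⁴⁺]^2 = 2.12 × 10^-11.
E = E° − (RT/nF) ln Q = 2.12 − (8.314×273)/(2×96500) × (-24.578) = 2.120 + 0.289 = 2.409 V.

2.41 V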